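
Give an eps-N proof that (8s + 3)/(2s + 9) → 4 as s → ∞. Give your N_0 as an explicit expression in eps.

Let eps > 0 be given. We seek N_0 > 0 such that s > N_0 implies |(8s + 3)/(2s + 9) − 4| < eps.
(8s + 3)/(2s + 9) − 4 = (2(8s + 3) − 8(2s + 9)) / (2(2s + 9)) = -66/(2(2s + 9)).
For s > 0 we have 2s + 9 > 2s, so |(8s + 3)/(2s + 9) − 4| = 66/(2(2s + 9)) < 66/(2·2s) = (33/2)/s.
Thus |(8s + 3)/(2s + 9) − 4| < eps whenever s > (33/2)/eps.
Take N_0 = (33/2)/eps. If s > N_0 then |(8s + 3)/(2s + 9) − 4| < (33/2)/s < eps.

N_0 = (33/2)/eps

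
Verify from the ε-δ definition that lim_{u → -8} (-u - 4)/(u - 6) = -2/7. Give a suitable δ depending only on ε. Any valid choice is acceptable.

δ = min(7, (49/5)ε)

Let ε > 0 be given. We want δ > 0 with 0 < |u + 8| < δ ⇒ |(-u - 4)/(u - 6) + 2/7| < ε.
Combining over a common denominator, (-u - 4)/(u - 6) + 2/7 = [(-u - 4)·(-14) − 4·(u - 6)] / [(-14)·(u - 6)] = 10(u + 8) / ((-14)(u - 6)).
So |(-u - 4)/(u - 6) + 2/7| = 10|u + 8| / (14·|u − 6|).
Require δ ≤ 7, so |u − 6| ≥ |-14| − |u + 8| > 14 − 7 = 7.
Hence |(-u - 4)/(u - 6) + 2/7| < 10|u + 8|/(14·7) = (5/49)|u + 8|, which is < ε once |u + 8| < (49/5)ε.
Take δ = min(7, (49/5)ε). Then 0 < |u + 8| < δ forces both bounds, so |(-u - 4)/(u - 6) + 2/7| < ε.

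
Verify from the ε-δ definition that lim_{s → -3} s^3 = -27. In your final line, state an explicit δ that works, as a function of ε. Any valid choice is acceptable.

δ = min(2, ε/49)

Suppose ε > 0. We seek δ > 0 with 0 < |s + 3| < δ ⇒ |s^3 + 27| < ε.
Factor: s^3 + 27 = (s + 3)(s^2 - 3s + 9), so |s^3 + 27| = |s + 3|·|s^2 - 3s + 9|.
Restrict δ ≤ 2. Then |s + 3| < 2 gives |s| < 5, so by the triangle inequality |s^2 - 3s + 9| ≤ 5^2 + 3·5 + 9 = 49.
Hence |s^3 + 27| ≤ 49|s + 3|, which is < ε once |s + 3| < ε/49.
Take δ = min(2, ε/49). If 0 < |s + 3| < δ then both bounds hold and |s^3 + 27| ≤ 49|s + 3| < 49·(ε/49) = ε.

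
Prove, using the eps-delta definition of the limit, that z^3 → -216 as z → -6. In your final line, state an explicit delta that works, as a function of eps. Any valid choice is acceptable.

Suppose eps > 0. We seek delta > 0 with 0 < |z + 6| < delta ⇒ |z^3 + 216| < eps.
Factor: z^3 + 216 = (z + 6)(z^2 - 6z + 36), so |z^3 + 216| = |z + 6|·|z^2 - 6z + 36|.
Restrict delta ≤ 1. Then |z + 6| < 1 gives |z| < 7, so by the triangle inequality |z^2 - 6z + 36| ≤ 7^2 + 6·7 + 36 = 127.
Hence |z^3 + 216| ≤ 127|z + 6|, which is < eps once |z + 6| < eps/127.
Take delta = min(1, eps/127). If 0 < |z + 6| < delta then both bounds hold and |z^3 + 216| ≤ 127|z + 6| < 127·(eps/127) = eps.

delta = min(1, eps/127)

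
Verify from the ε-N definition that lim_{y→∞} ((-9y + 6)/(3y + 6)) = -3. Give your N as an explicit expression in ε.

Let ε > 0 be given. We seek N > 0 such that y > N implies |(-9y + 6)/(3y + 6) + 3| < ε.
(-9y + 6)/(3y + 6) + 3 = (3(-9y + 6) − (-9)(3y + 6)) / (3(3y + 6)) = 72/(3(3y + 6)).
For y > 0 we have 3y + 6 > 3y, so |(-9y + 6)/(3y + 6) + 3| = 72/(3(3y + 6)) < 72/(3·3y) = 8/y.
Thus |(-9y + 6)/(3y + 6) + 3| < ε whenever y > 8/ε.
Take N = 8/ε. If y > N then |(-9y + 6)/(3y + 6) + 3| < 8/y < ε.

N = 8/ε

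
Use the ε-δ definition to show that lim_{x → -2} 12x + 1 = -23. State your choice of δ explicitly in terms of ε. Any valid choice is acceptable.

δ = ε/12

Let ε > 0 be given. We need δ > 0 so that 0 < |x + 2| < δ implies |(12x + 1) + 23| < ε.
|(12x + 1) + 23| = |12x + 24| = 12|x + 2|.
Thus it suffices that |x + 2| < ε/12.
Take δ = ε/12. If 0 < |x + 2| < δ then |(12x + 1) + 23| = 12|x + 2| < 12·(ε/12) = ε.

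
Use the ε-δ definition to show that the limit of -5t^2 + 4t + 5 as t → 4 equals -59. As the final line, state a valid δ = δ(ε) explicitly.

δ = min(1, ε/41)

Fix ε > 0. We want δ > 0 such that 0 < |t − 4| < δ implies |(-5t^2 + 4t + 5) + 59| < ε.
(-5t^2 + 4t + 5) + 59 = -5t^2 + 4t + 64 = (t − 4)(-5t - 16).
So |(-5t^2 + 4t + 5) + 59| = |t − 4|·|-5t - 16|.
Require δ ≤ 1. Then |t − 4| < 1 gives |t| < 5, and by the triangle inequality |-5t - 16| ≤ 5·5 + 16 = 41.
Hence |(-5t^2 + 4t + 5) + 59| ≤ 41|t − 4| < ε provided |t − 4| < ε/41.
Take δ = min(1, ε/41). Then 0 < |t − 4| < δ gives both |t − 4| < 1 and |t − 4| < ε/41, so |(-5t^2 + 4t + 5) + 59| < ε.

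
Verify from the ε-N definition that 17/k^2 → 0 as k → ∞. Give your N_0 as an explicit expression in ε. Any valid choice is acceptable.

N_0 = (17/ε)^{1/2}

Let ε > 0. For k ≥ 1, |17/k^2 − 0| = 17/k^2.
17/k^2 < ε ⇔ k^2 > 17/ε ⇔ k > (17/ε)^{1/2}.
Take N_0 = (17/ε)^{1/2}. Then k > N_0 implies 17/k^2 < ε.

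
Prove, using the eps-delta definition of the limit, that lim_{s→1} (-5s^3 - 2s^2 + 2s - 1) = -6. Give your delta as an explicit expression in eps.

delta = min(1, eps/39)

Let eps > 0. We want delta > 0 such that 0 < |s − 1| < delta implies |(-5s^3 - 2s^2 + 2s - 1) + 6| < eps.
(-5s^3 - 2s^2 + 2s - 1) + 6 = -5s^3 - 2s^2 + 2s + 5 = (s − 1)(-5s^2 - 7s - 5).
So |(-5s^3 - 2s^2 + 2s - 1) + 6| = |s − 1|·|-5s^2 - 7s - 5|.
Require delta ≤ 1. Then |s − 1| < 1 gives |s| < 2, and by the triangle inequality |-5s^2 - 7s - 5| ≤ 5·2^2 + 7·2 + 5 = 39.
Hence |(-5s^3 - 2s^2 + 2s - 1) + 6| ≤ 39|s − 1| < eps provided |s − 1| < eps/39.
Choosing delta = min(1, eps/39) ensures both conditions, hence |(-5s^3 - 2s^2 + 2s - 1) + 6| < eps.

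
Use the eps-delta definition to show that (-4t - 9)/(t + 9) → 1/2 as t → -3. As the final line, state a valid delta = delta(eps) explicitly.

delta = min(3, (2/3)eps)

Let eps > 0. We want delta > 0 with 0 < |t + 3| < delta ⇒ |(-4t - 9)/(t + 9) − (1/2)| < eps.
Combining over a common denominator, (-4t - 9)/(t + 9) − (1/2) = [(-4t - 9)·6 − 3·(t + 9)] / [6·(t + 9)] = -27(t + 3) / (6(t + 9)).
So |(-4t - 9)/(t + 9) − (1/2)| = 27|t + 3| / (6·|t + 9|).
Require delta ≤ 3, so |t + 9| ≥ |6| − |t + 3| > 6 − 3 = 3.
Hence |(-4t - 9)/(t + 9) − (1/2)| < 27|t + 3|/(6·3) = (3/2)|t + 3|, which is < eps once |t + 3| < (2/3)eps.
Take delta = min(3, (2/3)eps). Then 0 < |t + 3| < delta forces both bounds, so |(-4t - 9)/(t + 9) − (1/2)| < eps.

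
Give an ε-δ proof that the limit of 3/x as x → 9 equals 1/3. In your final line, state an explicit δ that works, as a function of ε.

δ = min(9/2, (27/2)ε)

Suppose ε > 0. We seek δ > 0 such that 0 < |x − 9| < δ implies |3/x − (1/3)| < ε.
|3/x − (1/3)| = 3·|9 − x|/(9·|x|) = 3|x − 9|/(9|x|).
Require δ ≤ 9/2 so that |x| > 9 − 9/2 = 9/2, hence 9|x| > 81/2.
Then |3/x − (1/3)| < 3|x − 9|/(81/2), which is < ε when |x − 9| < (27/2)ε.
Take δ = min(9/2, (27/2)ε). Then 0 < |x − 9| < δ gives both |x − 9| < 9/2 and |x − 9| < (27/2)ε, so |3/x − (1/3)| < ε.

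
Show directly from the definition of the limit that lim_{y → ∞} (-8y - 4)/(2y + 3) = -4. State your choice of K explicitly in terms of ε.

K = 4/ε

Suppose ε > 0. We seek K > 0 such that y > K implies |(-8y - 4)/(2y + 3) + 4| < ε.
(-8y - 4)/(2y + 3) + 4 = (2(-8y - 4) − (-8)(2y + 3)) / (2(2y + 3)) = 16/(2(2y + 3)).
For y > 0 we have 2y + 3 > 2y, so |(-8y - 4)/(2y + 3) + 4| = 16/(2(2y + 3)) < 16/(2·2y) = 4/y.
Thus |(-8y - 4)/(2y + 3) + 4| < ε whenever y > 4/ε.
Take K = 4/ε. If y > K then |(-8y - 4)/(2y + 3) + 4| < 4/y < ε.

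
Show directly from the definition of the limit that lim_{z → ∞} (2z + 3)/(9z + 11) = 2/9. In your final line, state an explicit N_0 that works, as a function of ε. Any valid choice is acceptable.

Suppose ε > 0. We seek N_0 > 0 such that z > N_0 implies |(2z + 3)/(9z + 11) − (2/9)| < ε.
(2z + 3)/(9z + 11) − (2/9) = (9(2z + 3) − 2(9z + 11)) / (9(9z + 11)) = 5/(9(9z + 11)).
For z > 0 we have 9z + 11 > 9z, so |(2z + 3)/(9z + 11) − (2/9)| = 5/(9(9z + 11)) < 5/(9·9z) = (5/81)/z.
Thus |(2z + 3)/(9z + 11) − (2/9)| < ε whenever z > (5/81)/ε.
Take N_0 = (5/81)/ε. If z > N_0 then |(2z + 3)/(9z + 11) − (2/9)| < (5/81)/z < ε.

N_0 = (5/81)/ε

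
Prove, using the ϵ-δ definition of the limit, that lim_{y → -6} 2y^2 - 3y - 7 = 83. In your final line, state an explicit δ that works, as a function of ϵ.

Fix ϵ > 0. We want δ > 0 such that 0 < |y + 6| < δ implies |(2y^2 - 3y - 7) − 83| < ϵ.
(2y^2 - 3y - 7) − 83 = 2y^2 - 3y - 90 = (y + 6)(2y - 15).
So |(2y^2 - 3y - 7) − 83| = |y + 6|·|2y - 15|.
Require δ ≤ 1. Then |y + 6| < 1 gives |y| < 7, and by the triangle inequality |2y - 15| ≤ 2·7 + 15 = 29.
Hence |(2y^2 - 3y - 7) − 83| ≤ 29|y + 6| < ϵ provided |y + 6| < ϵ/29.
Take δ = min(1, ϵ/29). Then 0 < |y + 6| < δ gives both |y + 6| < 1 and |y + 6| < ϵ/29, so |(2y^2 - 3y - 7) − 83| < ϵ.

δ = min(1, ϵ/29)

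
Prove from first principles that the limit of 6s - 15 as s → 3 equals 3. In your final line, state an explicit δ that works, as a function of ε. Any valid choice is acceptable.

δ = ε/6

Fix ε > 0. We need δ > 0 so that 0 < |s − 3| < δ implies |(6s - 15) − 3| < ε.
Since (6s - 15) − 3 = 6(s − 3), we have |(6s - 15) − 3| = 6|s − 3|.
So 6|s − 3| < ε exactly when |s − 3| < ε/6.
Choosing δ = ε/6 gives |(6s - 15) − 3| = 6|s − 3| < ε whenever |s − 3| < δ.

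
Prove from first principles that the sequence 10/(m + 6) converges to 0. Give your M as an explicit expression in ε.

Let ε > 0 be given. For m ≥ 1, |10/(m + 6) − 0| = 10/(m + 6) ≤ 10/m.
We need 10/m < ε, i.e. m > 10/ε.
Take M = 10/ε. If m > M then |10/(m + 6)| ≤ 10/m < ε.

M = 10/ε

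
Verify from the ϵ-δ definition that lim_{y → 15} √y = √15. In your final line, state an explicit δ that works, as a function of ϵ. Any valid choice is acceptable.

δ = min(15, √15·ϵ)

Suppose ϵ > 0. We want δ > 0 such that 0 < |y − 15| < δ implies |√y − √15| < ϵ.
Multiplying by the conjugate, |√y − √15| = |y − 15|/(√y + √15).
Restrict δ ≤ 15 so that |y − 15| < 15 forces y > 0, and then √y + √15 > √15.
Hence |√y − √15| < |y − 15|/√15, which is < ϵ once |y − 15| < √15·ϵ.
Take δ = min(15, √15·ϵ). If 0 < |y − 15| < δ then y > 0 and |√y − √15| < |y − 15|/√15 < ϵ.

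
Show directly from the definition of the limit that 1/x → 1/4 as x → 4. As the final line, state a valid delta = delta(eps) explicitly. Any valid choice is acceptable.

delta = min(2, 8eps)

Fix eps > 0. We seek delta > 0 such that 0 < |x − 4| < delta implies |1/x − (1/4)| < eps.
|1/x − (1/4)| = |4 − x|/(4·|x|) = |x − 4|/(4|x|).
Restrict delta ≤ 2. Then |x − 4| < 2 gives |x| > 2, so 4|x| > 8.
Then |1/x − (1/4)| < |x − 4|/8, which is < eps when |x − 4| < 8eps.
Take delta = min(2, 8eps). Then 0 < |x − 4| < delta gives both |x − 4| < 2 and |x − 4| < 8eps, so |1/x − (1/4)| < eps.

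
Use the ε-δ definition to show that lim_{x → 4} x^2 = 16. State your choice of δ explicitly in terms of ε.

δ = min(2, ε/10)

Fix ε > 0. We seek δ > 0 with 0 < |x − 4| < δ ⇒ |x^2 − 16| < ε.
Factor: x^2 − 16 = (x − 4)(x + 4), so |x^2 − 16| = |x − 4|·|x + 4|.
Impose δ ≤ 2 so that |x| < 6; then |x + 4| ≤ 10.
Hence |x^2 − 16| ≤ 10|x − 4|, which is < ε once |x − 4| < ε/10.
Take δ = min(2, ε/10). If 0 < |x − 4| < δ then both bounds hold and |x^2 − 16| ≤ 10|x − 4| < 10·(ε/10) = ε.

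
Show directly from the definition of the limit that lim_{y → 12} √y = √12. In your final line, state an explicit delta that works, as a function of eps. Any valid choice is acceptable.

Suppose eps > 0. We want delta > 0 such that 0 < |y − 12| < delta implies |√y − √12| < eps.
Rationalise: √y − √12 = (y − 12)/(√y + √12), so |√y − √12| = |y − 12|/(√y + √12).
Restrict delta ≤ 12 so that |y − 12| < 12 forces y > 0, and then √y + √12 > √12.
Hence |√y − √12| < |y − 12|/√12, which is < eps once |y − 12| < √12·eps.
Take delta = min(12, √12·eps). If 0 < |y − 12| < delta then y > 0 and |√y − √12| < |y − 12|/√12 < eps.

delta = min(12, √12·eps)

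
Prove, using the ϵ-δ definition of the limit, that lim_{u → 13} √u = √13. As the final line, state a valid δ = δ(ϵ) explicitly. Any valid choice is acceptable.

Let ϵ > 0 be given. We want δ > 0 such that 0 < |u − 13| < δ implies |√u − √13| < ϵ.
Multiplying by the conjugate, |√u − √13| = |u − 13|/(√u + √13).
Restrict δ ≤ 13 so that |u − 13| < 13 forces u > 0, and then √u + √13 > √13.
Hence |√u − √13| < |u − 13|/√13, which is < ϵ once |u − 13| < √13·ϵ.
Take δ = min(13, √13·ϵ). If 0 < |u − 13| < δ then u > 0 and |√u − √13| < |u − 13|/√13 < ϵ.

δ = min(13, √13·ϵ)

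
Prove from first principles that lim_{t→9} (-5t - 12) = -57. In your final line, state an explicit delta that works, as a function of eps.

Let eps > 0 be given. We need delta > 0 so that 0 < |t − 9| < delta implies |(-5t - 12) + 57| < eps.
Since (-5t - 12) + 57 = -5(t − 9), we have |(-5t - 12) + 57| = 5|t − 9|.
Thus it suffices that |t − 9| < eps/5.
Take delta = eps/5. If 0 < |t − 9| < delta then |(-5t - 12) + 57| = 5|t − 9| < 5·(eps/5) = eps.

delta = eps/5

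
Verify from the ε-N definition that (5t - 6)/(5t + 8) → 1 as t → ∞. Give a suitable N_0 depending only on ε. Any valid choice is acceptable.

N_0 = (14/5)/ε

Let ε > 0 be given. We seek N_0 > 0 such that t > N_0 implies |(5t - 6)/(5t + 8) − 1| < ε.
(5t - 6)/(5t + 8) − 1 = (5(5t - 6) − 5(5t + 8)) / (5(5t + 8)) = -70/(5(5t + 8)).
For t > 0 we have 5t + 8 > 5t, so |(5t - 6)/(5t + 8) − 1| = 70/(5(5t + 8)) < 70/(5·5t) = (14/5)/t.
Thus |(5t - 6)/(5t + 8) − 1| < ε whenever t > (14/5)/ε.
Take N_0 = (14/5)/ε. If t > N_0 then |(5t - 6)/(5t + 8) − 1| < (14/5)/t < ε.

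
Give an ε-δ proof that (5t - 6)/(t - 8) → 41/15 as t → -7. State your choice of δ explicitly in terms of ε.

Let ε > 0. We want δ > 0 with 0 < |t + 7| < δ ⇒ |(5t - 6)/(t - 8) − (41/15)| < ε.
Combining over a common denominator, (5t - 6)/(t - 8) − (41/15) = [(5t - 6)·(-15) − (-41)·(t - 8)] / [(-15)·(t - 8)] = -34(t + 7) / ((-15)(t - 8)).
So |(5t - 6)/(t - 8) − (41/15)| = 34|t + 7| / (15·|t − 8|).
Require δ ≤ 15/2, so |t − 8| ≥ |-15| − |t + 7| > 15 − 15/2 = 15/2.
Hence |(5t - 6)/(t - 8) − (41/15)| < 34|t + 7|/(15·(15/2)) = (68/225)|t + 7|, which is < ε once |t + 7| < (225/68)ε.
Take δ = min(15/2, (225/68)ε). Then 0 < |t + 7| < δ forces both bounds, so |(5t - 6)/(t - 8) − (41/15)| < ε.

δ = min(15/2, (225/68)ε)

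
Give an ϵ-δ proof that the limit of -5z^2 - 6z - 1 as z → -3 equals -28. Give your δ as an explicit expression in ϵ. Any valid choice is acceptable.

δ = min(1, ϵ/29)

Let ϵ > 0. We want δ > 0 such that 0 < |z + 3| < δ implies |(-5z^2 - 6z - 1) + 28| < ϵ.
(-5z^2 - 6z - 1) + 28 = -5z^2 - 6z + 27 = (z + 3)(-5z + 9).
So |(-5z^2 - 6z - 1) + 28| = |z + 3|·|-5z + 9|.
Assume first that |z + 3| < 1, so |z| < 4. Then |-5z + 9| ≤ 5·4 + 9 = 29.
Hence |(-5z^2 - 6z - 1) + 28| ≤ 29|z + 3| < ϵ provided |z + 3| < ϵ/29.
Take δ = min(1, ϵ/29). Then 0 < |z + 3| < δ gives both |z + 3| < 1 and |z + 3| < ϵ/29, so |(-5z^2 - 6z - 1) + 28| < ϵ.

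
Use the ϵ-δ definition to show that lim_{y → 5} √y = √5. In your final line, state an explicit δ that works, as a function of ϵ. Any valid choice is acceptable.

Let ϵ > 0. We want δ > 0 such that 0 < |y − 5| < δ implies |√y − √5| < ϵ.
Multiplying by the conjugate, |√y − √5| = |y − 5|/(√y + √5).
Restrict δ ≤ 5 so that |y − 5| < 5 forces y > 0, and then √y + √5 > √5.
Hence |√y − √5| < |y − 5|/√5, which is < ϵ once |y − 5| < √5·ϵ.
Take δ = min(5, √5·ϵ). If 0 < |y − 5| < δ then y > 0 and |√y − √5| < |y − 5|/√5 < ϵ.

δ = min(5, √5·ϵ)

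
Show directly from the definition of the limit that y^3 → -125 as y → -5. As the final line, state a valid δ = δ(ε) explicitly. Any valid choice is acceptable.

δ = min(1, ε/91)

Let ε > 0. We seek δ > 0 with 0 < |y + 5| < δ ⇒ |y^3 + 125| < ε.
Factor: y^3 + 125 = (y + 5)(y^2 - 5y + 25), so |y^3 + 125| = |y + 5|·|y^2 - 5y + 25|.
Impose δ ≤ 1 so that |y| < 6; then |y^2 - 5y + 25| ≤ 91.
Hence |y^3 + 125| ≤ 91|y + 5|, which is < ε once |y + 5| < ε/91.
Take δ = min(1, ε/91). If 0 < |y + 5| < δ then both bounds hold and |y^3 + 125| ≤ 91|y + 5| < 91·(ε/91) = ε.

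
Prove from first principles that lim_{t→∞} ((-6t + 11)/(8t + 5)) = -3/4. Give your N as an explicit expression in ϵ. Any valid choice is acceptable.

Let ϵ > 0. We seek N > 0 such that t > N implies |(-6t + 11)/(8t + 5) + 3/4| < ϵ.
(-6t + 11)/(8t + 5) + 3/4 = (8(-6t + 11) − (-6)(8t + 5)) / (8(8t + 5)) = 118/(8(8t + 5)).
For t > 0 we have 8t + 5 > 8t, so |(-6t + 11)/(8t + 5) + 3/4| = 118/(8(8t + 5)) < 118/(8·8t) = (59/32)/t.
Thus |(-6t + 11)/(8t + 5) + 3/4| < ϵ whenever t > (59/32)/ϵ.
Take N = (59/32)/ϵ. If t > N then |(-6t + 11)/(8t + 5) + 3/4| < (59/32)/t < ϵ.

N = (59/32)/ϵ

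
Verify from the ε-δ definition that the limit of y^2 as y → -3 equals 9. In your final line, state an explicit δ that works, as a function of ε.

δ = min(1, ε/7)

Fix ε > 0. We seek δ > 0 with 0 < |y + 3| < δ ⇒ |y^2 − 9| < ε.
Factor: y^2 − 9 = (y + 3)(y - 3), so |y^2 − 9| = |y + 3|·|y - 3|.
Restrict δ ≤ 1. Then |y + 3| < 1 gives |y| < 4, so by the triangle inequality |y - 3| ≤ 4 + 3 = 7.
Hence |y^2 − 9| ≤ 7|y + 3|, which is < ε once |y + 3| < ε/7.
Take δ = min(1, ε/7). If 0 < |y + 3| < δ then both bounds hold and |y^2 − 9| ≤ 7|y + 3| < 7·(ε/7) = ε.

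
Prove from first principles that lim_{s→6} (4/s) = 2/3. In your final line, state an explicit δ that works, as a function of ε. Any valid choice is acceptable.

δ = min(3, (9/2)ε)

Suppose ε > 0. We seek δ > 0 such that 0 < |s − 6| < δ implies |4/s − (2/3)| < ε.
|4/s − (2/3)| = 4·|6 − s|/(6·|s|) = 4|s − 6|/(6|s|).
Restrict δ ≤ 3. Then |s − 6| < 3 gives |s| > 3, so 6|s| > 18.
Then |4/s − (2/3)| < 4|s − 6|/18, which is < ε when |s − 6| < (9/2)ε.
Take δ = min(3, (9/2)ε). Then 0 < |s − 6| < δ gives both |s − 6| < 3 and |s − 6| < (9/2)ε, so |4/s − (2/3)| < ε.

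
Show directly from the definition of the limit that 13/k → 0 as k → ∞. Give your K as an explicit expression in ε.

K = 13/ε

Suppose ε > 0. For k ≥ 1, |13/k − 0| = 13/(k) ≤ 13/k.
We need 13/k < ε, i.e. k > 13/ε.
Take K = 13/ε. If k > K then |13/k| ≤ 13/k < ε.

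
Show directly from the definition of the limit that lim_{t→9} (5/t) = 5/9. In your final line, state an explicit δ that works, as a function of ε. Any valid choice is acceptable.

δ = min(9/2, (81/10)ε)

Let ε > 0 be given. We seek δ > 0 such that 0 < |t − 9| < δ implies |5/t − (5/9)| < ε.
|5/t − (5/9)| = 5·|9 − t|/(9·|t|) = 5|t − 9|/(9|t|).
Restrict δ ≤ 9/2. Then |t − 9| < 9/2 gives |t| > 9/2, so 9|t| > 81/2.
Then |5/t − (5/9)| < 5|t − 9|/(81/2), which is < ε when |t − 9| < (81/10)ε.
Take δ = min(9/2, (81/10)ε). Then 0 < |t − 9| < δ gives both |t − 9| < 9/2 and |t − 9| < (81/10)ε, so |5/t − (5/9)| < ε.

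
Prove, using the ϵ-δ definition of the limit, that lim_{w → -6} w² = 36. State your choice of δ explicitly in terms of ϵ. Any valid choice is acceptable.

Suppose ϵ > 0. We seek δ > 0 with 0 < |w + 6| < δ ⇒ |w² − 36| < ϵ.
Factor: w² − 36 = (w + 6)(w - 6), so |w² − 36| = |w + 6|·|w - 6|.
Restrict δ ≤ 1. Then |w + 6| < 1 gives |w| < 7, so by the triangle inequality |w - 6| ≤ 7 + 6 = 13.
Hence |w² − 36| ≤ 13|w + 6|, which is < ϵ once |w + 6| < ϵ/13.
Take δ = min(1, ϵ/13). If 0 < |w + 6| < δ then both bounds hold and |w² − 36| ≤ 13|w + 6| < 13·(ϵ/13) = ϵ.

δ = min(1, ϵ/13)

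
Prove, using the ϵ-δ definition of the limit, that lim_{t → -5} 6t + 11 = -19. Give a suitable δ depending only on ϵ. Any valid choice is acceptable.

Let ϵ > 0 be given. We need δ > 0 so that 0 < |t + 5| < δ implies |(6t + 11) + 19| < ϵ.
|(6t + 11) + 19| = |6t + 30| = 6|t + 5|.
So 6|t + 5| < ϵ exactly when |t + 5| < ϵ/6.
Take δ = ϵ/6. If 0 < |t + 5| < δ then |(6t + 11) + 19| = 6|t + 5| < 6·(ϵ/6) = ϵ.

δ = ϵ/6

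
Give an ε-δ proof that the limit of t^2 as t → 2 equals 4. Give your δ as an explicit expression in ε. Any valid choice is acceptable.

δ = min(2, ε/6)

Let ε > 0. We seek δ > 0 with 0 < |t − 2| < δ ⇒ |t^2 − 4| < ε.
Factor: t^2 − 4 = (t − 2)(t + 2), so |t^2 − 4| = |t − 2|·|t + 2|.
Restrict δ ≤ 2. Then |t − 2| < 2 gives |t| < 4, so by the triangle inequality |t + 2| ≤ 4 + 2 = 6.
Hence |t^2 − 4| ≤ 6|t − 2|, which is < ε once |t − 2| < ε/6.
Take δ = min(2, ε/6). If 0 < |t − 2| < δ then both bounds hold and |t^2 − 4| ≤ 6|t − 2| < 6·(ε/6) = ε.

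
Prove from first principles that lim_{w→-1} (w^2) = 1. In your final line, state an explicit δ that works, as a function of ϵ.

Let ϵ > 0. We seek δ > 0 with 0 < |w + 1| < δ ⇒ |w^2 − 1| < ϵ.
Factor: w^2 − 1 = (w + 1)(w - 1), so |w^2 − 1| = |w + 1|·|w - 1|.
Restrict δ ≤ 2. Then |w + 1| < 2 gives |w| < 3, so by the triangle inequality |w - 1| ≤ 3 + 1 = 4.
Hence |w^2 − 1| ≤ 4|w + 1|, which is < ϵ once |w + 1| < ϵ/4.
Take δ = min(2, ϵ/4). If 0 < |w + 1| < δ then both bounds hold and |w^2 − 1| ≤ 4|w + 1| < 4·(ϵ/4) = ϵ.

δ = min(2, ϵ/4)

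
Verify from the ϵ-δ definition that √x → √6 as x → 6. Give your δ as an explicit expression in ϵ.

δ = min(6, √6·ϵ)

Fix ϵ > 0. We want δ > 0 such that 0 < |x − 6| < δ implies |√x − √6| < ϵ.
Rationalise: √x − √6 = (x − 6)/(√x + √6), so |√x − √6| = |x − 6|/(√x + √6).
Restrict δ ≤ 6 so that |x − 6| < 6 forces x > 0, and then √x + √6 > √6.
Hence |√x − √6| < |x − 6|/√6, which is < ϵ once |x − 6| < √6·ϵ.
Take δ = min(6, √6·ϵ). If 0 < |x − 6| < δ then x > 0 and |√x − √6| < |x − 6|/√6 < ϵ.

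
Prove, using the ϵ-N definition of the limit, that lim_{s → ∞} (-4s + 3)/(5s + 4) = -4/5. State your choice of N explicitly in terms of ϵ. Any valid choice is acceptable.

N = (31/25)/ϵ

Fix ϵ > 0. We seek N > 0 such that s > N implies |(-4s + 3)/(5s + 4) + 4/5| < ϵ.
(-4s + 3)/(5s + 4) + 4/5 = (5(-4s + 3) − (-4)(5s + 4)) / (5(5s + 4)) = 31/(5(5s + 4)).
For s > 0 we have 5s + 4 > 5s, so |(-4s + 3)/(5s + 4) + 4/5| = 31/(5(5s + 4)) < 31/(5·5s) = (31/25)/s.
Thus |(-4s + 3)/(5s + 4) + 4/5| < ϵ whenever s > (31/25)/ϵ.
Take N = (31/25)/ϵ. If s > N then |(-4s + 3)/(5s + 4) + 4/5| < (31/25)/s < ϵ.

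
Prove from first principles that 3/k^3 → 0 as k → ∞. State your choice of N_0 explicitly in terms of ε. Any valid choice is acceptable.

N_0 = (3/ε)^{1/3}

Let ε > 0. For k ≥ 1, |3/k^3 − 0| = 3/k^3.
3/k^3 < ε ⇔ k^3 > 3/ε ⇔ k > (3/ε)^{1/3}.
Take N_0 = (3/ε)^{1/3}. Then k > N_0 implies 3/k^3 < ε.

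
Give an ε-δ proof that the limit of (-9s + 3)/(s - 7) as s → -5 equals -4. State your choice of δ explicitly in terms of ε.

Fix ε > 0. We want δ > 0 with 0 < |s + 5| < δ ⇒ |(-9s + 3)/(s - 7) + 4| < ε.
Combining over a common denominator, (-9s + 3)/(s - 7) + 4 = [(-9s + 3)·(-12) − 48·(s - 7)] / [(-12)·(s - 7)] = 60(s + 5) / ((-12)(s - 7)).
So |(-9s + 3)/(s - 7) + 4| = 60|s + 5| / (12·|s − 7|).
Require δ ≤ 6, so |s − 7| ≥ |-12| − |s + 5| > 12 − 6 = 6.
Hence |(-9s + 3)/(s - 7) + 4| < 60|s + 5|/(12·6) = (5/6)|s + 5|, which is < ε once |s + 5| < (6/5)ε.
Take δ = min(6, (6/5)ε). Then 0 < |s + 5| < δ forces both bounds, so |(-9s + 3)/(s - 7) + 4| < ε.

δ = min(6, (6/5)ε)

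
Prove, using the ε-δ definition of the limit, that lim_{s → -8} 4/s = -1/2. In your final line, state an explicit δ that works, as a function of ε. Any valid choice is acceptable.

Fix ε > 0. We seek δ > 0 such that 0 < |s + 8| < δ implies |4/s + 1/2| < ε.
|4/s + 1/2| = 4·|-8 − s|/(8·|s|) = 4|s + 8|/(8|s|).
Require δ ≤ 4 so that |s| > 8 − 4 = 4, hence 8|s| > 32.
Then |4/s + 1/2| < 4|s + 8|/32, which is < ε when |s + 8| < 8ε.
Take δ = min(4, 8ε). Then 0 < |s + 8| < δ gives both |s + 8| < 4 and |s + 8| < 8ε, so |4/s + 1/2| < ε.

δ = min(4, 8ε)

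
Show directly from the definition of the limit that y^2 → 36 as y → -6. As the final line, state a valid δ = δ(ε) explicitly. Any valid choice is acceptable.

Let ε > 0. We seek δ > 0 with 0 < |y + 6| < δ ⇒ |y^2 − 36| < ε.
Factor: y^2 − 36 = (y + 6)(y - 6), so |y^2 − 36| = |y + 6|·|y - 6|.
Impose δ ≤ 1 so that |y| < 7; then |y - 6| ≤ 13.
Hence |y^2 − 36| ≤ 13|y + 6|, which is < ε once |y + 6| < ε/13.
Take δ = min(1, ε/13). If 0 < |y + 6| < δ then both bounds hold and |y^2 − 36| ≤ 13|y + 6| < 13·(ε/13) = ε.

δ = min(1, ε/13)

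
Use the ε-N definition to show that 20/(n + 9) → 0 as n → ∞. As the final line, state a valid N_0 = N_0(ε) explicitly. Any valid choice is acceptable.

N_0 = 20/ε

Let ε > 0. For n ≥ 1, |20/(n + 9) − 0| = 20/(n + 9) ≤ 20/n.
We need 20/n < ε, i.e. n > 20/ε.
Take N_0 = 20/ε. If n > N_0 then |20/(n + 9)| ≤ 20/n < ε.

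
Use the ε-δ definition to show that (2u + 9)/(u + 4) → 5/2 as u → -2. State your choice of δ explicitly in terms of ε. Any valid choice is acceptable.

Let ε > 0 be given. We want δ > 0 with 0 < |u + 2| < δ ⇒ |(2u + 9)/(u + 4) − (5/2)| < ε.
Combining over a common denominator, (2u + 9)/(u + 4) − (5/2) = [(2u + 9)·2 − 5·(u + 4)] / [2·(u + 4)] = -1(u + 2) / (2(u + 4)).
So |(2u + 9)/(u + 4) − (5/2)| = |u + 2| / (2·|u + 4|).
Restrict δ ≤ 1. Then |u + 2| < 1 gives |u + 4| = |(u + 2) + 2| ≥ 2 − 1 = 1.
Hence |(2u + 9)/(u + 4) − (5/2)| < |u + 2|/(2·1) = (1/2)|u + 2|, which is < ε once |u + 2| < 2ε.
Take δ = min(1, 2ε). Then 0 < |u + 2| < δ forces both bounds, so |(2u + 9)/(u + 4) − (5/2)| < ε.

δ = min(1, 2ε)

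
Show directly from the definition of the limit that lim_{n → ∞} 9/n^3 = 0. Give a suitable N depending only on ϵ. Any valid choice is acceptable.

Let ϵ > 0. For n ≥ 1, |9/n^3 − 0| = 9/n^3.
9/n^3 < ϵ ⇔ n^3 > 9/ϵ ⇔ n > (9/ϵ)^{1/3}.
Take N = (9/ϵ)^{1/3}. Then n > N implies 9/n^3 < ϵ.

N = (9/ϵ)^{1/3}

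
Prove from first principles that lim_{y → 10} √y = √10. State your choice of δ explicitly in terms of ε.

Fix ε > 0. We want δ > 0 such that 0 < |y − 10| < δ implies |√y − √10| < ε.
Rationalise: √y − √10 = (y − 10)/(√y + √10), so |√y − √10| = |y − 10|/(√y + √10).
Restrict δ ≤ 10 so that |y − 10| < 10 forces y > 0, and then √y + √10 > √10.
Hence |√y − √10| < |y − 10|/√10, which is < ε once |y − 10| < √10·ε.
Take δ = min(10, √10·ε). If 0 < |y − 10| < δ then y > 0 and |√y − √10| < |y − 10|/√10 < ε.

δ = min(10, √10·ε)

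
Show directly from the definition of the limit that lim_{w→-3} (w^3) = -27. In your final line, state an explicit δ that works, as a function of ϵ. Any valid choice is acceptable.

δ = min(1, ϵ/37)

Fix ϵ > 0. We seek δ > 0 with 0 < |w + 3| < δ ⇒ |w^3 + 27| < ϵ.
Factor: w^3 + 27 = (w + 3)(w^2 - 3w + 9), so |w^3 + 27| = |w + 3|·|w^2 - 3w + 9|.
Impose δ ≤ 1 so that |w| < 4; then |w^2 - 3w + 9| ≤ 37.
Hence |w^3 + 27| ≤ 37|w + 3|, which is < ϵ once |w + 3| < ϵ/37.
Take δ = min(1, ϵ/37). If 0 < |w + 3| < δ then both bounds hold and |w^3 + 27| ≤ 37|w + 3| < 37·(ϵ/37) = ϵ.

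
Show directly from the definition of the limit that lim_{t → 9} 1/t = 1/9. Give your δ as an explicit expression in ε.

δ = min(9/2, (81/2)ε)

Let ε > 0 be given. We seek δ > 0 such that 0 < |t − 9| < δ implies |1/t − (1/9)| < ε.
|1/t − (1/9)| = |9 − t|/(9·|t|) = |t − 9|/(9|t|).
Restrict δ ≤ 9/2. Then |t − 9| < 9/2 gives |t| > 9/2, so 9|t| > 81/2.
Then |1/t − (1/9)| < |t − 9|/(81/2), which is < ε when |t − 9| < (81/2)ε.
Take δ = min(9/2, (81/2)ε). Then 0 < |t − 9| < δ gives both |t − 9| < 9/2 and |t − 9| < (81/2)ε, so |1/t − (1/9)| < ε.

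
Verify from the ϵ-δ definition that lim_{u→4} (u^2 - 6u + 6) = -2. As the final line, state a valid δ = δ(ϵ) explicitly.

δ = min(1, ϵ/7)

Let ϵ > 0 be given. We want δ > 0 such that 0 < |u − 4| < δ implies |(u^2 - 6u + 6) + 2| < ϵ.
(u^2 - 6u + 6) + 2 = u^2 - 6u + 8 = (u − 4)(u - 2).
So |(u^2 - 6u + 6) + 2| = |u − 4|·|u - 2|.
Assume first that |u − 4| < 1, so |u| < 5. Then |u - 2| ≤ 5 + 2 = 7.
Hence |(u^2 - 6u + 6) + 2| ≤ 7|u − 4| < ϵ provided |u − 4| < ϵ/7.
Take δ = min(1, ϵ/7). Then 0 < |u − 4| < δ gives both |u − 4| < 1 and |u − 4| < ϵ/7, so |(u^2 - 6u + 6) + 2| < ϵ.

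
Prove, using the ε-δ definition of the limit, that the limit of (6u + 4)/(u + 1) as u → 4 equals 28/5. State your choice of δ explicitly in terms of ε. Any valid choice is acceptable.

Suppose ε > 0. We want δ > 0 with 0 < |u − 4| < δ ⇒ |(6u + 4)/(u + 1) − (28/5)| < ε.
Combining over a common denominator, (6u + 4)/(u + 1) − (28/5) = [(6u + 4)·5 − 28·(u + 1)] / [5·(u + 1)] = 2(u − 4) / (5(u + 1)).
So |(6u + 4)/(u + 1) − (28/5)| = 2|u − 4| / (5·|u + 1|).
Require δ ≤ 5/2, so |u + 1| ≥ |5| − |u − 4| > 5 − 5/2 = 5/2.
Hence |(6u + 4)/(u + 1) − (28/5)| < 2|u − 4|/(5·(5/2)) = (4/25)|u − 4|, which is < ε once |u − 4| < (25/4)ε.
Take δ = min(5/2, (25/4)ε). Then 0 < |u − 4| < δ forces both bounds, so |(6u + 4)/(u + 1) − (28/5)| < ε.

δ = min(5/2, (25/4)ε)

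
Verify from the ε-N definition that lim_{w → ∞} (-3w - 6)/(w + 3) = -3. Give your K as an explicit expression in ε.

Let ε > 0. We seek K > 0 such that w > K implies |(-3w - 6)/(w + 3) + 3| < ε.
(-3w - 6)/(w + 3) + 3 = ((-3w - 6) − (-3)(w + 3)) / ((w + 3)) = 3/((w + 3)).
For w > 0 we have w + 3 > w, so |(-3w - 6)/(w + 3) + 3| = 3/((w + 3)) < 3/(w) = 3/w.
Thus |(-3w - 6)/(w + 3) + 3| < ε whenever w > 3/ε.
Take K = 3/ε. If w > K then |(-3w - 6)/(w + 3) + 3| < 3/w < ε.

K = 3/ε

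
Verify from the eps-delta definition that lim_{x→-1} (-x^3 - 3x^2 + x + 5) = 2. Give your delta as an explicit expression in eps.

delta = min(1, eps/11)

Let eps > 0 be given. We want delta > 0 such that 0 < |x + 1| < delta implies |(-x^3 - 3x^2 + x + 5) − 2| < eps.
(-x^3 - 3x^2 + x + 5) − 2 = -x^3 - 3x^2 + x + 3 = (x + 1)(-x^2 - 2x + 3).
So |(-x^3 - 3x^2 + x + 5) − 2| = |x + 1|·|-x^2 - 2x + 3|.
Require delta ≤ 1. Then |x + 1| < 1 gives |x| < 2, and by the triangle inequality |-x^2 - 2x + 3| ≤ 2^2 + 2·2 + 3 = 11.
Hence |(-x^3 - 3x^2 + x + 5) − 2| ≤ 11|x + 1| < eps provided |x + 1| < eps/11.
Choosing delta = min(1, eps/11) ensures both conditions, hence |(-x^3 - 3x^2 + x + 5) − 2| < eps.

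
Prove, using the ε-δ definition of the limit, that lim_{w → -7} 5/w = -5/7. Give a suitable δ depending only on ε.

Suppose ε > 0. We seek δ > 0 such that 0 < |w + 7| < δ implies |5/w + 5/7| < ε.
|5/w + 5/7| = 5·|-7 − w|/(7·|w|) = 5|w + 7|/(7|w|).
Restrict δ ≤ 7/2. Then |w + 7| < 7/2 gives |w| > 7/2, so 7|w| > 49/2.
Then |5/w + 5/7| < 5|w + 7|/(49/2), which is < ε when |w + 7| < (49/10)ε.
Take δ = min(7/2, (49/10)ε). Then 0 < |w + 7| < δ gives both |w + 7| < 7/2 and |w + 7| < (49/10)ε, so |5/w + 5/7| < ε.

δ = min(7/2, (49/10)ε)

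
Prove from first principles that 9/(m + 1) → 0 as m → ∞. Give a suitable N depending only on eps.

Suppose eps > 0. For m ≥ 1, |9/(m + 1) − 0| = 9/(m + 1) ≤ 9/m.
We need 9/m < eps, i.e. m > 9/eps.
Take N = 9/eps. If m > N then |9/(m + 1)| ≤ 9/m < eps.

N = 9/eps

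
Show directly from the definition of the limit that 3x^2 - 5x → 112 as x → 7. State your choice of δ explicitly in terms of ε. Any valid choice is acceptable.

δ = min(2, ε/43)

Fix ε > 0. We want δ > 0 such that 0 < |x − 7| < δ implies |(3x^2 - 5x) − 112| < ε.
(3x^2 - 5x) − 112 = 3x^2 - 5x - 112 = (x − 7)(3x + 16).
So |(3x^2 - 5x) − 112| = |x − 7|·|3x + 16|.
Assume first that |x − 7| < 2, so |x| < 9. Then |3x + 16| ≤ 3·9 + 16 = 43.
Hence |(3x^2 - 5x) − 112| ≤ 43|x − 7| < ε provided |x − 7| < ε/43.
Take δ = min(2, ε/43). Then 0 < |x − 7| < δ gives both |x − 7| < 2 and |x − 7| < ε/43, so |(3x^2 - 5x) − 112| < ε.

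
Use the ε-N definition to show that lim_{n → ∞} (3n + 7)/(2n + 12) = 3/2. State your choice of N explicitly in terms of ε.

Let ε > 0 be given. For n ≥ 1, |(3n + 7)/(2n + 12) − (3/2)| = |-22|/(2(2n + 12)) = 22/(2(2n + 12)).
Since 2n + 12 ≥ 2n for n ≥ 1, this is ≤ 22/(2·2n) = (11/2)/n.
So |(3n + 7)/(2n + 12) − (3/2)| < ε whenever n > (11/2)/ε.
Take N = (11/2)/ε. If n > N then |(3n + 7)/(2n + 12) − (3/2)| ≤ (11/2)/n < ε.

N = (11/2)/ε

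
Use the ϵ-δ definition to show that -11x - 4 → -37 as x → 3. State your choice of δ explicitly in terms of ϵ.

Fix ϵ > 0. We need δ > 0 so that 0 < |x − 3| < δ implies |(-11x - 4) + 37| < ϵ.
Since (-11x - 4) + 37 = -11(x − 3), we have |(-11x - 4) + 37| = 11|x − 3|.
Thus it suffices that |x − 3| < ϵ/11.
Choosing δ = ϵ/11 gives |(-11x - 4) + 37| = 11|x − 3| < ϵ whenever |x − 3| < δ.

δ = ϵ/11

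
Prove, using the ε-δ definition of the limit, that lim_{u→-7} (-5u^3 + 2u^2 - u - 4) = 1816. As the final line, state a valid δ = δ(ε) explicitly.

δ = min(1, ε/876)

Let ε > 0 be given. We want δ > 0 such that 0 < |u + 7| < δ implies |(-5u^3 + 2u^2 - u - 4) − 1816| < ε.
(-5u^3 + 2u^2 - u - 4) − 1816 = -5u^3 + 2u^2 - u - 1820 = (u + 7)(-5u^2 + 37u - 260).
So |(-5u^3 + 2u^2 - u - 4) − 1816| = |u + 7|·|-5u^2 + 37u - 260|.
Assume first that |u + 7| < 1, so |u| < 8. Then |-5u^2 + 37u - 260| ≤ 5·8^2 + 37·8 + 260 = 876.
Hence |(-5u^3 + 2u^2 - u - 4) − 1816| ≤ 876|u + 7| < ε provided |u + 7| < ε/876.
Take δ = min(1, ε/876). Then 0 < |u + 7| < δ gives both |u + 7| < 1 and |u + 7| < ε/876, so |(-5u^3 + 2u^2 - u - 4) − 1816| < ε.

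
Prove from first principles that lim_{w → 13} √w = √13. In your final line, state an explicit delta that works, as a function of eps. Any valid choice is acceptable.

delta = min(13, √13·eps)

Fix eps > 0. We want delta > 0 such that 0 < |w − 13| < delta implies |√w − √13| < eps.
Rationalise: √w − √13 = (w − 13)/(√w + √13), so |√w − √13| = |w − 13|/(√w + √13).
Restrict delta ≤ 13 so that |w − 13| < 13 forces w > 0, and then √w + √13 > √13.
Hence |√w − √13| < |w − 13|/√13, which is < eps once |w − 13| < √13·eps.
Take delta = min(13, √13·eps). If 0 < |w − 13| < delta then w > 0 and |√w − √13| < |w − 13|/√13 < eps.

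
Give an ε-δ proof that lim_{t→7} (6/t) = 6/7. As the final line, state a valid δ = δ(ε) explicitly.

δ = min(7/2, (49/12)ε)

Let ε > 0 be given. We seek δ > 0 such that 0 < |t − 7| < δ implies |6/t − (6/7)| < ε.
|6/t − (6/7)| = 6·|7 − t|/(7·|t|) = 6|t − 7|/(7|t|).
Restrict δ ≤ 7/2. Then |t − 7| < 7/2 gives |t| > 7/2, so 7|t| > 49/2.
Then |6/t − (6/7)| < 6|t − 7|/(49/2), which is < ε when |t − 7| < (49/12)ε.
Take δ = min(7/2, (49/12)ε). Then 0 < |t − 7| < δ gives both |t − 7| < 7/2 and |t − 7| < (49/12)ε, so |6/t − (6/7)| < ε.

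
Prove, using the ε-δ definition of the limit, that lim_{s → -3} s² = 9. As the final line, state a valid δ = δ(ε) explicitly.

Fix ε > 0. We seek δ > 0 with 0 < |s + 3| < δ ⇒ |s² − 9| < ε.
Factor: s² − 9 = (s + 3)(s - 3), so |s² − 9| = |s + 3|·|s - 3|.
Impose δ ≤ 1 so that |s| < 4; then |s - 3| ≤ 7.
Hence |s² − 9| ≤ 7|s + 3|, which is < ε once |s + 3| < ε/7.
Take δ = min(1, ε/7). If 0 < |s + 3| < δ then both bounds hold and |s² − 9| ≤ 7|s + 3| < 7·(ε/7) = ε.

δ = min(1, ε/7)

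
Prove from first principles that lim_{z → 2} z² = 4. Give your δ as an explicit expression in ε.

Let ε > 0 be given. We seek δ > 0 with 0 < |z − 2| < δ ⇒ |z² − 4| < ε.
Factor: z² − 4 = (z − 2)(z + 2), so |z² − 4| = |z − 2|·|z + 2|.
Restrict δ ≤ 2. Then |z − 2| < 2 gives |z| < 4, so by the triangle inequality |z + 2| ≤ 4 + 2 = 6.
Hence |z² − 4| ≤ 6|z − 2|, which is < ε once |z − 2| < ε/6.
Take δ = min(2, ε/6). If 0 < |z − 2| < δ then both bounds hold and |z² − 4| ≤ 6|z − 2| < 6·(ε/6) = ε.

δ = min(2, ε/6)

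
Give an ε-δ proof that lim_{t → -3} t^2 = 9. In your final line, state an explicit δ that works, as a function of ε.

δ = min(1, ε/7)

Let ε > 0 be given. We seek δ > 0 with 0 < |t + 3| < δ ⇒ |t^2 − 9| < ε.
Factor: t^2 − 9 = (t + 3)(t - 3), so |t^2 − 9| = |t + 3|·|t - 3|.
Impose δ ≤ 1 so that |t| < 4; then |t - 3| ≤ 7.
Hence |t^2 − 9| ≤ 7|t + 3|, which is < ε once |t + 3| < ε/7.
Take δ = min(1, ε/7). If 0 < |t + 3| < δ then both bounds hold and |t^2 − 9| ≤ 7|t + 3| < 7·(ε/7) = ε.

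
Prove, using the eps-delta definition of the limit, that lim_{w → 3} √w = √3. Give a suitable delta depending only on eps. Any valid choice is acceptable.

Let eps > 0. We want delta > 0 such that 0 < |w − 3| < delta implies |√w − √3| < eps.
Multiplying by the conjugate, |√w − √3| = |w − 3|/(√w + √3).
Restrict delta ≤ 3 so that |w − 3| < 3 forces w > 0, and then √w + √3 > √3.
Hence |√w − √3| < |w − 3|/√3, which is < eps once |w − 3| < √3·eps.
Take delta = min(3, √3·eps). If 0 < |w − 3| < delta then w > 0 and |√w − √3| < |w − 3|/√3 < eps.

delta = min(3, √3·eps)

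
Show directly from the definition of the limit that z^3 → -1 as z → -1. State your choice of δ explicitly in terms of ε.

Let ε > 0. We seek δ > 0 with 0 < |z + 1| < δ ⇒ |z^3 + 1| < ε.
Factor: z^3 + 1 = (z + 1)(z^2 - z + 1), so |z^3 + 1| = |z + 1|·|z^2 - z + 1|.
Restrict δ ≤ 1. Then |z + 1| < 1 gives |z| < 2, so by the triangle inequality |z^2 - z + 1| ≤ 2^2 + 2 + 1 = 7.
Hence |z^3 + 1| ≤ 7|z + 1|, which is < ε once |z + 1| < ε/7.
Take δ = min(1, ε/7). If 0 < |z + 1| < δ then both bounds hold and |z^3 + 1| ≤ 7|z + 1| < 7·(ε/7) = ε.

δ = min(1, ε/7)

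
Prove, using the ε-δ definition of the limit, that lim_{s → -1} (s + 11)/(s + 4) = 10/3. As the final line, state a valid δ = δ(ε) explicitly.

Let ε > 0. We want δ > 0 with 0 < |s + 1| < δ ⇒ |(s + 11)/(s + 4) − (10/3)| < ε.
Combining over a common denominator, (s + 11)/(s + 4) − (10/3) = [(s + 11)·3 − 10·(s + 4)] / [3·(s + 4)] = -7(s + 1) / (3(s + 4)).
So |(s + 11)/(s + 4) − (10/3)| = 7|s + 1| / (3·|s + 4|).
Restrict δ ≤ 3/2. Then |s + 1| < 3/2 gives |s + 4| = |(s + 1) + 3| ≥ 3 − 3/2 = 3/2.
Hence |(s + 11)/(s + 4) − (10/3)| < 7|s + 1|/(3·(3/2)) = (14/9)|s + 1|, which is < ε once |s + 1| < (9/14)ε.
Take δ = min(3/2, (9/14)ε). Then 0 < |s + 1| < δ forces both bounds, so |(s + 11)/(s + 4) − (10/3)| < ε.

δ = min(3/2, (9/14)ε)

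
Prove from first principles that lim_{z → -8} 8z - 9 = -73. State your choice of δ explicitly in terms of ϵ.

Let ϵ > 0. We need δ > 0 so that 0 < |z + 8| < δ implies |(8z - 9) + 73| < ϵ.
Since (8z - 9) + 73 = 8(z + 8), we have |(8z - 9) + 73| = 8|z + 8|.
So 8|z + 8| < ϵ exactly when |z + 8| < ϵ/8.
Take δ = ϵ/8. If 0 < |z + 8| < δ then |(8z - 9) + 73| = 8|z + 8| < 8·(ϵ/8) = ϵ.

δ = ϵ/8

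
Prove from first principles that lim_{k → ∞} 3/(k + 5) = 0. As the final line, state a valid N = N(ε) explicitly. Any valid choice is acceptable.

Let ε > 0. For k ≥ 1, |3/(k + 5) − 0| = 3/(k + 5) ≤ 3/k.
We need 3/k < ε, i.e. k > 3/ε.
Take N = 3/ε. If k > N then |3/(k + 5)| ≤ 3/k < ε.

N = 3/ε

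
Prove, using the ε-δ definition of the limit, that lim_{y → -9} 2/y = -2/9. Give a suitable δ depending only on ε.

δ = min(9/2, (81/4)ε)

Fix ε > 0. We seek δ > 0 such that 0 < |y + 9| < δ implies |2/y + 2/9| < ε.
|2/y + 2/9| = 2·|-9 − y|/(9·|y|) = 2|y + 9|/(9|y|).
Require δ ≤ 9/2 so that |y| > 9 − 9/2 = 9/2, hence 9|y| > 81/2.
Then |2/y + 2/9| < 2|y + 9|/(81/2), which is < ε when |y + 9| < (81/4)ε.
Take δ = min(9/2, (81/4)ε). Then 0 < |y + 9| < δ gives both |y + 9| < 9/2 and |y + 9| < (81/4)ε, so |2/y + 2/9| < ε.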